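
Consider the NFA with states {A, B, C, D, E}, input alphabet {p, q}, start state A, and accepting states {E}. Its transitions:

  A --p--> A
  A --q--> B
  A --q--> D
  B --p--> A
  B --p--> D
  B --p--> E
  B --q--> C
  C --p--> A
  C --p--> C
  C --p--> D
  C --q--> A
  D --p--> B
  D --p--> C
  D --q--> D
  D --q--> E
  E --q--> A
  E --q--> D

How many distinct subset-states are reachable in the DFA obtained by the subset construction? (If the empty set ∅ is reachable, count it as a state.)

9

Start state of the DFA: {A}.
{A} --p--> {A}  [seen]
{A} --q--> {B, D}  [new]
{B, D} --p--> {A, B, C, D, E}  [new]
{B, D} --q--> {C, D, E}  [new]
{A, B, C, D, E} --p--> {A, B, C, D, E}  [seen]
{A, B, C, D, E} --q--> {A, B, C, D, E}  [seen]
{C, D, E} --p--> {A, B, C, D}  [new]
{C, D, E} --q--> {A, D, E}  [new]
{A, B, C, D} --p--> {A, B, C, D, E}  [seen]
{A, B, C, D} --q--> {A, B, C, D, E}  [seen]
{A, D, E} --p--> {A, B, C}  [new]
{A, D, E} --q--> {A, B, D, E}  [new]
{A, B, C} --p--> {A, C, D, E}  [new]
{A, B, C} --q--> {A, B, C, D}  [seen]
{A, B, D, E} --p--> {A, B, C, D, E}  [seen]
{A, B, D, E} --q--> {A, B, C, D, E}  [seen]
{A, C, D, E} --p--> {A, B, C, D}  [seen]
{A, C, D, E} --q--> {A, B, D, E}  [seen]
Reachable DFA states: {A}, {B, D}, {A, B, C, D, E}, {C, D, E}, {A, B, C, D}, {A, D, E}, {A, B, C}, {A, B, D, E}, {A, C, D, E}.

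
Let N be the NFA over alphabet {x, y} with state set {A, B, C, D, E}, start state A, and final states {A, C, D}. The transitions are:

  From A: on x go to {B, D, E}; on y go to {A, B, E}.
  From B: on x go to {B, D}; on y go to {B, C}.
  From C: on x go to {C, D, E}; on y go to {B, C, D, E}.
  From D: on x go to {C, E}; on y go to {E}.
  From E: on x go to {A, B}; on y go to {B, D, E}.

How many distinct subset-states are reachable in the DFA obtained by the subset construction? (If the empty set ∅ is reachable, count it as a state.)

6

Start state of the DFA: {A}.
{A} --x--> {B, D, E}  [new]
{A} --y--> {A, B, E}  [new]
{B, D, E} --x--> {A, B, C, D, E}  [new]
{B, D, E} --y--> {B, C, D, E}  [new]
{A, B, E} --x--> {A, B, D, E}  [new]
{A, B, E} --y--> {A, B, C, D, E}  [seen]
{A, B, C, D, E} --x--> {A, B, C, D, E}  [seen]
{A, B, C, D, E} --y--> {A, B, C, D, E}  [seen]
{B, C, D, E} --x--> {A, B, C, D, E}  [seen]
{B, C, D, E} --y--> {B, C, D, E}  [seen]
{A, B, D, E} --x--> {A, B, C, D, E}  [seen]
{A, B, D, E} --y--> {A, B, C, D, E}  [seen]
Reachable DFA states: {A}, {B, D, E}, {A, B, E}, {A, B, C, D, E}, {B, C, D, E}, {A, B, D, E}.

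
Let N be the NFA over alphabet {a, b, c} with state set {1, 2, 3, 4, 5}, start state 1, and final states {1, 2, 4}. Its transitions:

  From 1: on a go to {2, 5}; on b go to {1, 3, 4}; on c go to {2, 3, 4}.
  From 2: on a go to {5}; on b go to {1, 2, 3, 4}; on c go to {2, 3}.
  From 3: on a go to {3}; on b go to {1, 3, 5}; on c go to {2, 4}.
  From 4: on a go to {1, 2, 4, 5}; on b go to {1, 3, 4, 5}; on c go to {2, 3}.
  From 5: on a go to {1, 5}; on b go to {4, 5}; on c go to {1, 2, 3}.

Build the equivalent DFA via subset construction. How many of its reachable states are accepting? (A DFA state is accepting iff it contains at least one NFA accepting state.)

Start state of the DFA: {1}.
{1} --a--> {2, 5}  [new]
{1} --b--> {1, 3, 4}  [new]
{1} --c--> {2, 3, 4}  [new]
{2, 5} --a--> {1, 5}  [new]
{2, 5} --b--> {1, 2, 3, 4, 5}  [new]
{2, 5} --c--> {1, 2, 3}  [new]
{1, 3, 4} --a--> {1, 2, 3, 4, 5}  [seen]
{1, 3, 4} --b--> {1, 3, 4, 5}  [new]
{1, 3, 4} --c--> {2, 3, 4}  [seen]
{2, 3, 4} --a--> {1, 2, 3, 4, 5}  [seen]
{2, 3, 4} --b--> {1, 2, 3, 4, 5}  [seen]
{2, 3, 4} --c--> {2, 3, 4}  [seen]
{1, 5} --a--> {1, 2, 5}  [new]
{1, 5} --b--> {1, 3, 4, 5}  [seen]
{1, 5} --c--> {1, 2, 3, 4}  [new]
{1, 2, 3, 4, 5} --a--> {1, 2, 3, 4, 5}  [seen]
{1, 2, 3, 4, 5} --b--> {1, 2, 3, 4, 5}  [seen]
{1, 2, 3, 4, 5} --c--> {1, 2, 3, 4}  [seen]
{1, 2, 3} --a--> {2, 3, 5}  [new]
{1, 2, 3} --b--> {1, 2, 3, 4, 5}  [seen]
{1, 2, 3} --c--> {2, 3, 4}  [seen]
{1, 3, 4, 5} --a--> {1, 2, 3, 4, 5}  [seen]
{1, 3, 4, 5} --b--> {1, 3, 4, 5}  [seen]
{1, 3, 4, 5} --c--> {1, 2, 3, 4}  [seen]
{1, 2, 5} --a--> {1, 2, 5}  [seen]
{1, 2, 5} --b--> {1, 2, 3, 4, 5}  [seen]
{1, 2, 5} --c--> {1, 2, 3, 4}  [seen]
{1, 2, 3, 4} --a--> {1, 2, 3, 4, 5}  [seen]
{1, 2, 3, 4} --b--> {1, 2, 3, 4, 5}  [seen]
{1, 2, 3, 4} --c--> {2, 3, 4}  [seen]
{2, 3, 5} --a--> {1, 3, 5}  [new]
{2, 3, 5} --b--> {1, 2, 3, 4, 5}  [seen]
{2, 3, 5} --c--> {1, 2, 3, 4}  [seen]
{1, 3, 5} --a--> {1, 2, 3, 5}  [new]
{1, 3, 5} --b--> {1, 3, 4, 5}  [seen]
{1, 3, 5} --c--> {1, 2, 3, 4}  [seen]
{1, 2, 3, 5} --a--> {1, 2, 3, 5}  [seen]
{1, 2, 3, 5} --b--> {1, 2, 3, 4, 5}  [seen]
{1, 2, 3, 5} --c--> {1, 2, 3, 4}  [seen]
Reachable DFA states: {1}, {2, 5}, {1, 3, 4}, {2, 3, 4}, {1, 5}, {1, 2, 3, 4, 5}, {1, 2, 3}, {1, 3, 4, 5}, {1, 2, 5}, {1, 2, 3, 4}, {2, 3, 5}, {1, 3, 5}, {1, 2, 3, 5}.
Accepting DFA states (contain an NFA accepting state): {1}, {2, 5}, {1, 3, 4}, {2, 3, 4}, {1, 5}, {1, 2, 3, 4, 5}, {1, 2, 3}, {1, 3, 4, 5}, {1, 2, 5}, {1, 2, 3, 4}, {2, 3, 5}, {1, 3, 5}, {1, 2, 3, 5}.

13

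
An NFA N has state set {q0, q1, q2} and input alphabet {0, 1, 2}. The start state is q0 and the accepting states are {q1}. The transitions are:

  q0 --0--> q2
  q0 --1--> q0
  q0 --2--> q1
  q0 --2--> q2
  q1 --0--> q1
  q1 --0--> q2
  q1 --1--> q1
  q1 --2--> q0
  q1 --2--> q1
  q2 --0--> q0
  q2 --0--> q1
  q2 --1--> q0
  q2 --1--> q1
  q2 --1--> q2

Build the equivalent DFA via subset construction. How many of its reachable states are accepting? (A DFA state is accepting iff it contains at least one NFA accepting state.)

Start state of the DFA: {q0}.
{q0} --0--> {q2}  [new]
{q0} --1--> {q0}  [seen]
{q0} --2--> {q1, q2}  [new]
{q2} --0--> {q0, q1}  [new]
{q2} --1--> {q0, q1, q2}  [new]
{q2} --2--> ∅  [new]
{q1, q2} --0--> {q0, q1, q2}  [seen]
{q1, q2} --1--> {q0, q1, q2}  [seen]
{q1, q2} --2--> {q0, q1}  [seen]
{q0, q1} --0--> {q1, q2}  [seen]
{q0, q1} --1--> {q0, q1}  [seen]
{q0, q1} --2--> {q0, q1, q2}  [seen]
{q0, q1, q2} --0--> {q0, q1, q2}  [seen]
{q0, q1, q2} --1--> {q0, q1, q2}  [seen]
{q0, q1, q2} --2--> {q0, q1, q2}  [seen]
∅ --0--> ∅  [seen]
∅ --1--> ∅  [seen]
∅ --2--> ∅  [seen]
Reachable DFA states: {q0}, {q2}, {q1, q2}, {q0, q1}, {q0, q1, q2}, ∅.
Accepting DFA states (contain an NFA accepting state): {q1, q2}, {q0, q1}, {q0, q1, q2}.

3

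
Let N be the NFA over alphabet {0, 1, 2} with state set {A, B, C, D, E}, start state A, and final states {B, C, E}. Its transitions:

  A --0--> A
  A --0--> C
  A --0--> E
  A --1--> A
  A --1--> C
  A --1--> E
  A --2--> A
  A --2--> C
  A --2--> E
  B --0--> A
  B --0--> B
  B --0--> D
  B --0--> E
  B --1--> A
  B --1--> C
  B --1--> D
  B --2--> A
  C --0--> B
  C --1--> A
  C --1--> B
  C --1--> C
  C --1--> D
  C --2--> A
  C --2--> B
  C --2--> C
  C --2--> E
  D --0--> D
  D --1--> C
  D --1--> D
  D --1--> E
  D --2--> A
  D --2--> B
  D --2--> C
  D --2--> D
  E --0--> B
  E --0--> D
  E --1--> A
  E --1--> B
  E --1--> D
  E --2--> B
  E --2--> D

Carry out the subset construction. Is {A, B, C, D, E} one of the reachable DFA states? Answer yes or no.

yes

Start state of the DFA: {A}.
{A} --0--> {A, C, E}  [new]
{A} --1--> {A, C, E}  [seen]
{A} --2--> {A, C, E}  [seen]
{A, C, E} --0--> {A, B, C, D, E}  [new]
{A, C, E} --1--> {A, B, C, D, E}  [seen]
{A, C, E} --2--> {A, B, C, D, E}  [seen]
{A, B, C, D, E} --0--> {A, B, C, D, E}  [seen]
{A, B, C, D, E} --1--> {A, B, C, D, E}  [seen]
{A, B, C, D, E} --2--> {A, B, C, D, E}  [seen]
Reachable DFA states: {A}, {A, C, E}, {A, B, C, D, E}.
{A, B, C, D, E} is among them.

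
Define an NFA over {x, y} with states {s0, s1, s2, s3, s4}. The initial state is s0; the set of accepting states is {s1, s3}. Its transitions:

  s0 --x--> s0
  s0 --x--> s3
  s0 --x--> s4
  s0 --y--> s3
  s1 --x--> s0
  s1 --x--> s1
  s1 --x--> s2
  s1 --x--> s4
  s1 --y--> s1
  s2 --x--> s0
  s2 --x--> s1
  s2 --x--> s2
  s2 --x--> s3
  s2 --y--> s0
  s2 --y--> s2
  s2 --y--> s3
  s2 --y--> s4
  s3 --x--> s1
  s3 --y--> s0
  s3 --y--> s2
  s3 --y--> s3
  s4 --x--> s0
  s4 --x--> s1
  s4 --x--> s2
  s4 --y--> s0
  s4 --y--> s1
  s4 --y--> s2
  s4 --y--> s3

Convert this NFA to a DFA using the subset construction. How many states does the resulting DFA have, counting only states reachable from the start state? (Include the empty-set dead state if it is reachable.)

Start state of the DFA: {s0}.
{s0} --x--> {s0, s3, s4}  [new]
{s0} --y--> {s3}  [new]
{s0, s3, s4} --x--> {s0, s1, s2, s3, s4}  [new]
{s0, s3, s4} --y--> {s0, s1, s2, s3}  [new]
{s3} --x--> {s1}  [new]
{s3} --y--> {s0, s2, s3}  [new]
{s0, s1, s2, s3, s4} --x--> {s0, s1, s2, s3, s4}  [seen]
{s0, s1, s2, s3, s4} --y--> {s0, s1, s2, s3, s4}  [seen]
{s0, s1, s2, s3} --x--> {s0, s1, s2, s3, s4}  [seen]
{s0, s1, s2, s3} --y--> {s0, s1, s2, s3, s4}  [seen]
{s1} --x--> {s0, s1, s2, s4}  [new]
{s1} --y--> {s1}  [seen]
{s0, s2, s3} --x--> {s0, s1, s2, s3, s4}  [seen]
{s0, s2, s3} --y--> {s0, s2, s3, s4}  [new]
{s0, s1, s2, s4} --x--> {s0, s1, s2, s3, s4}  [seen]
{s0, s1, s2, s4} --y--> {s0, s1, s2, s3, s4}  [seen]
{s0, s2, s3, s4} --x--> {s0, s1, s2, s3, s4}  [seen]
{s0, s2, s3, s4} --y--> {s0, s1, s2, s3, s4}  [seen]
Reachable DFA states: {s0}, {s0, s3, s4}, {s3}, {s0, s1, s2, s3, s4}, {s0, s1, s2, s3}, {s1}, {s0, s2, s3}, {s0, s1, s2, s4}, {s0, s2, s3, s4}.

9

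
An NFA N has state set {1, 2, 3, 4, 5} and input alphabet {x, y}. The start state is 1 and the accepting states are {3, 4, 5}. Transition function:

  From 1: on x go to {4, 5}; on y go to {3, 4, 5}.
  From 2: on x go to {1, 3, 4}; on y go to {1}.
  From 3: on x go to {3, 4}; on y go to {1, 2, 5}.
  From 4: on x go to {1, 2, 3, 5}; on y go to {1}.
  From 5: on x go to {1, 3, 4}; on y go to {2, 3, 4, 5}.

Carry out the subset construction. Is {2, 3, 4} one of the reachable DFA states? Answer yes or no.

Start state of the DFA: {1}.
{1} --x--> {4, 5}  [new]
{1} --y--> {3, 4, 5}  [new]
{4, 5} --x--> {1, 2, 3, 4, 5}  [new]
{4, 5} --y--> {1, 2, 3, 4, 5}  [seen]
{3, 4, 5} --x--> {1, 2, 3, 4, 5}  [seen]
{3, 4, 5} --y--> {1, 2, 3, 4, 5}  [seen]
{1, 2, 3, 4, 5} --x--> {1, 2, 3, 4, 5}  [seen]
{1, 2, 3, 4, 5} --y--> {1, 2, 3, 4, 5}  [seen]
Reachable DFA states: {1}, {4, 5}, {3, 4, 5}, {1, 2, 3, 4, 5}.
{2, 3, 4} is not among them.

no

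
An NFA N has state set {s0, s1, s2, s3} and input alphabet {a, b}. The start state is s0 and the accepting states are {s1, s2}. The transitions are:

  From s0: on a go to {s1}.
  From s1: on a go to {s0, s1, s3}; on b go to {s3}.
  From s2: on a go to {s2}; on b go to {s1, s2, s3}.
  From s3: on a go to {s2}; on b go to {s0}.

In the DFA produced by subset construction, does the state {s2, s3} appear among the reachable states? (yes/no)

Start state of the DFA: {s0}.
{s0} --a--> {s1}  [new]
{s0} --b--> ∅  [new]
{s1} --a--> {s0, s1, s3}  [new]
{s1} --b--> {s3}  [new]
∅ --a--> ∅  [seen]
∅ --b--> ∅  [seen]
{s0, s1, s3} --a--> {s0, s1, s2, s3}  [new]
{s0, s1, s3} --b--> {s0, s3}  [new]
{s3} --a--> {s2}  [new]
{s3} --b--> {s0}  [seen]
{s0, s1, s2, s3} --a--> {s0, s1, s2, s3}  [seen]
{s0, s1, s2, s3} --b--> {s0, s1, s2, s3}  [seen]
{s0, s3} --a--> {s1, s2}  [new]
{s0, s3} --b--> {s0}  [seen]
{s2} --a--> {s2}  [seen]
{s2} --b--> {s1, s2, s3}  [new]
{s1, s2} --a--> {s0, s1, s2, s3}  [seen]
{s1, s2} --b--> {s1, s2, s3}  [seen]
{s1, s2, s3} --a--> {s0, s1, s2, s3}  [seen]
{s1, s2, s3} --b--> {s0, s1, s2, s3}  [seen]
Reachable DFA states: {s0}, {s1}, ∅, {s0, s1, s3}, {s3}, {s0, s1, s2, s3}, {s0, s3}, {s2}, {s1, s2}, {s1, s2, s3}.
{s2, s3} is not among them.

no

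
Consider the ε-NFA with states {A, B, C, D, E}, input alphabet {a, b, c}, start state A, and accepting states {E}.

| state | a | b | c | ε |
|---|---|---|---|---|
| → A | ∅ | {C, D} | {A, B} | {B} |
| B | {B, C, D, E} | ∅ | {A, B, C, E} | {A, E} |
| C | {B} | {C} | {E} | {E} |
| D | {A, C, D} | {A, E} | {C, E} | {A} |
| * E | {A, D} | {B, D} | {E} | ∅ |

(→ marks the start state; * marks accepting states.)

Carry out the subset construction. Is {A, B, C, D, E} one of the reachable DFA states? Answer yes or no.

Start state of the DFA: {A, B, E} (ε-closure of the NFA start).
{A, B, E} --a--> {A, B, C, D, E}  [new]
{A, B, E} --b--> {A, B, C, D, E}  [seen]
{A, B, E} --c--> {A, B, C, E}  [new]
{A, B, C, D, E} --a--> {A, B, C, D, E}  [seen]
{A, B, C, D, E} --b--> {A, B, C, D, E}  [seen]
{A, B, C, D, E} --c--> {A, B, C, E}  [seen]
{A, B, C, E} --a--> {A, B, C, D, E}  [seen]
{A, B, C, E} --b--> {A, B, C, D, E}  [seen]
{A, B, C, E} --c--> {A, B, C, E}  [seen]
Reachable DFA states: {A, B, E}, {A, B, C, D, E}, {A, B, C, E}.
{A, B, C, D, E} is among them.

yes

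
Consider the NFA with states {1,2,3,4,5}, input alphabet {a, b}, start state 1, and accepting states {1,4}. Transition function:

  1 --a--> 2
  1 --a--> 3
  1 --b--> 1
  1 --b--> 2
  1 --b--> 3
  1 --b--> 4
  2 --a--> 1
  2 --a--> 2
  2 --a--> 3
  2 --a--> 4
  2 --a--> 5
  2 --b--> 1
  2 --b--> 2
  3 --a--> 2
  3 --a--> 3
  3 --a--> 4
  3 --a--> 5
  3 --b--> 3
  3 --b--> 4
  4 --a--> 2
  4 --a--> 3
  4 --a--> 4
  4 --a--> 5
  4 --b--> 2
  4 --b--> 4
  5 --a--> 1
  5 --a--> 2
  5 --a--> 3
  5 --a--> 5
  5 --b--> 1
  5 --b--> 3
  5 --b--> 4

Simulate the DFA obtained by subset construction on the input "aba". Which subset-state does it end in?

Start: {1}.
δ(1,a) = {2,3}.
Union: {2,3}.
After a: {2,3}.
δ(2,b) = {1,2}; δ(3,b) = {3,4}.
Union: {1,2,3,4}.
After b: {1,2,3,4}.
δ(1,a) = {2,3}; δ(2,a) = {1,2,3,4,5}; δ(3,a) = {2,3,4,5}; δ(4,a) = {2,3,4,5}.
Union: {1,2,3,4,5}.
After a: {1,2,3,4,5}.

{1,2,3,4,5}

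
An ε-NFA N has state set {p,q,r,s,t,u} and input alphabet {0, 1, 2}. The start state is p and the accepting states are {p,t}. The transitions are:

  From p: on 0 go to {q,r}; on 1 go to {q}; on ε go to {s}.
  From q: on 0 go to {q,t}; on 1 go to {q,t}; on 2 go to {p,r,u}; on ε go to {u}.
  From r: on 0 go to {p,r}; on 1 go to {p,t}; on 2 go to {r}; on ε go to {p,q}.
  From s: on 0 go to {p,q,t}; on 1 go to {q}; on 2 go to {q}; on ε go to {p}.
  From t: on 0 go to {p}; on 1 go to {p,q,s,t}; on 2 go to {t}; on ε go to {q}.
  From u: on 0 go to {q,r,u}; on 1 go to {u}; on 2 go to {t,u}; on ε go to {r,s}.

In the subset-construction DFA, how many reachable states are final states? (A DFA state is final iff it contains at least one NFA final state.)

Start state of the DFA: {p,s} (ε-closure of the NFA start).
{p,s} --0--> {p,q,r,s,t,u}  [new]
{p,s} --1--> {p,q,r,s,u}  [new]
{p,s} --2--> {p,q,r,s,u}  [seen]
{p,q,r,s,t,u} --0--> {p,q,r,s,t,u}  [seen]
{p,q,r,s,t,u} --1--> {p,q,r,s,t,u}  [seen]
{p,q,r,s,t,u} --2--> {p,q,r,s,t,u}  [seen]
{p,q,r,s,u} --0--> {p,q,r,s,t,u}  [seen]
{p,q,r,s,u} --1--> {p,q,r,s,t,u}  [seen]
{p,q,r,s,u} --2--> {p,q,r,s,t,u}  [seen]
Reachable DFA states: {p,s}, {p,q,r,s,t,u}, {p,q,r,s,u}.
Accepting DFA states (contain an NFA accepting state): {p,s}, {p,q,r,s,t,u}, {p,q,r,s,u}.

3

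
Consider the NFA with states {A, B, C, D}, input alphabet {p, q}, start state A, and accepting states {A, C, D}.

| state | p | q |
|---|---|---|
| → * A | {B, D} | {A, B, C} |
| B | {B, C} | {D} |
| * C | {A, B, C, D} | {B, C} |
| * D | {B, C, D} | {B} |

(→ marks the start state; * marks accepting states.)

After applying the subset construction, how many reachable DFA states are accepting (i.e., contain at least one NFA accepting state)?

Start state of the DFA: {A}.
{A} --p--> {B, D}  [new]
{A} --q--> {A, B, C}  [new]
{B, D} --p--> {B, C, D}  [new]
{B, D} --q--> {B, D}  [seen]
{A, B, C} --p--> {A, B, C, D}  [new]
{A, B, C} --q--> {A, B, C, D}  [seen]
{B, C, D} --p--> {A, B, C, D}  [seen]
{B, C, D} --q--> {B, C, D}  [seen]
{A, B, C, D} --p--> {A, B, C, D}  [seen]
{A, B, C, D} --q--> {A, B, C, D}  [seen]
Reachable DFA states: {A}, {B, D}, {A, B, C}, {B, C, D}, {A, B, C, D}.
Accepting DFA states (contain an NFA accepting state): {A}, {B, D}, {A, B, C}, {B, C, D}, {A, B, C, D}.

5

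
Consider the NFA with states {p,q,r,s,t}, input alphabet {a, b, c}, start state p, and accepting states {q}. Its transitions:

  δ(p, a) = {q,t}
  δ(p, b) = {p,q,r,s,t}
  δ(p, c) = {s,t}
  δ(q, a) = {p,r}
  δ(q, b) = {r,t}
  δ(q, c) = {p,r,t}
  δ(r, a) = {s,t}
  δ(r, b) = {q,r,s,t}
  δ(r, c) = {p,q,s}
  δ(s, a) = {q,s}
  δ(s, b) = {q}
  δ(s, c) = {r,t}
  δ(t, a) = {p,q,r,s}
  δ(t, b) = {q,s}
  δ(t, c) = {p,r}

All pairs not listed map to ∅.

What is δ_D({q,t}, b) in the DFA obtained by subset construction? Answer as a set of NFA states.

{q,r,s,t}

δ(q,b) = {r,t}; δ(t,b) = {q,s}.
Union: {q,r,s,t}.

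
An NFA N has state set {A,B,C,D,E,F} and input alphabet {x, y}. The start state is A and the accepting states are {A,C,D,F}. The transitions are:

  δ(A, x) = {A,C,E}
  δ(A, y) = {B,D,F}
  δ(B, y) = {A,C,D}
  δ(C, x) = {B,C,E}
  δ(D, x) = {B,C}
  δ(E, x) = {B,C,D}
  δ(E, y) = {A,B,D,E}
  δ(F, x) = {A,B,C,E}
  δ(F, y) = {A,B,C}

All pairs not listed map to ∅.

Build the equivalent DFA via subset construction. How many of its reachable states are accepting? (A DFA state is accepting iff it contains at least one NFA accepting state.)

Start state of the DFA: {A}.
{A} --x--> {A,C,E}  [new]
{A} --y--> {B,D,F}  [new]
{A,C,E} --x--> {A,B,C,D,E}  [new]
{A,C,E} --y--> {A,B,D,E,F}  [new]
{B,D,F} --x--> {A,B,C,E}  [new]
{B,D,F} --y--> {A,B,C,D}  [new]
{A,B,C,D,E} --x--> {A,B,C,D,E}  [seen]
{A,B,C,D,E} --y--> {A,B,C,D,E,F}  [new]
{A,B,D,E,F} --x--> {A,B,C,D,E}  [seen]
{A,B,D,E,F} --y--> {A,B,C,D,E,F}  [seen]
{A,B,C,E} --x--> {A,B,C,D,E}  [seen]
{A,B,C,E} --y--> {A,B,C,D,E,F}  [seen]
{A,B,C,D} --x--> {A,B,C,E}  [seen]
{A,B,C,D} --y--> {A,B,C,D,F}  [new]
{A,B,C,D,E,F} --x--> {A,B,C,D,E}  [seen]
{A,B,C,D,E,F} --y--> {A,B,C,D,E,F}  [seen]
{A,B,C,D,F} --x--> {A,B,C,E}  [seen]
{A,B,C,D,F} --y--> {A,B,C,D,F}  [seen]
Reachable DFA states: {A}, {A,C,E}, {B,D,F}, {A,B,C,D,E}, {A,B,D,E,F}, {A,B,C,E}, {A,B,C,D}, {A,B,C,D,E,F}, {A,B,C,D,F}.
Accepting DFA states (contain an NFA accepting state): {A}, {A,C,E}, {B,D,F}, {A,B,C,D,E}, {A,B,D,E,F}, {A,B,C,E}, {A,B,C,D}, {A,B,C,D,E,F}, {A,B,C,D,F}.

9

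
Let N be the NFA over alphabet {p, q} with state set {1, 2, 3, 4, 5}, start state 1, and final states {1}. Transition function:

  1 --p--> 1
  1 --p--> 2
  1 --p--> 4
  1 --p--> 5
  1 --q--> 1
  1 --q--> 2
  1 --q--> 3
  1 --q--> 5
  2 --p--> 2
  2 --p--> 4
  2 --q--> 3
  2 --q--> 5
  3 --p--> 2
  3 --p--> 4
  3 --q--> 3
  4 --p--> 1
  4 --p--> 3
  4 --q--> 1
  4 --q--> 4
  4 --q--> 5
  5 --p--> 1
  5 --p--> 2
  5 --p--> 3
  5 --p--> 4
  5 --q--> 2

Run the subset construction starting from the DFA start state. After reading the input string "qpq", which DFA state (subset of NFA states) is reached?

{1, 2, 3, 4, 5}

Start: {1}.
δ(1,q) = {1, 2, 3, 5}.
Union: {1, 2, 3, 5}.
After q: {1, 2, 3, 5}.
δ(1,p) = {1, 2, 4, 5}; δ(2,p) = {2, 4}; δ(3,p) = {2, 4}; δ(5,p) = {1, 2, 3, 4}.
Union: {1, 2, 3, 4, 5}.
After p: {1, 2, 3, 4, 5}.
δ(1,q) = {1, 2, 3, 5}; δ(2,q) = {3, 5}; δ(3,q) = {3}; δ(4,q) = {1, 4, 5}; δ(5,q) = {2}.
Union: {1, 2, 3, 4, 5}.
After q: {1, 2, 3, 4, 5}.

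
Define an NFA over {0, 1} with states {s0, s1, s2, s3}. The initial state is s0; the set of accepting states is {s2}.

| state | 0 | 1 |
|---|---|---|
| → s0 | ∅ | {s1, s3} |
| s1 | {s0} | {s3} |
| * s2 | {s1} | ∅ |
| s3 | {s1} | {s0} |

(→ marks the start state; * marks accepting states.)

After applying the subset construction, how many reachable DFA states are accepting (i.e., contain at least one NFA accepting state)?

Start state of the DFA: {s0}.
{s0} --0--> ∅  [new]
{s0} --1--> {s1, s3}  [new]
∅ --0--> ∅  [seen]
∅ --1--> ∅  [seen]
{s1, s3} --0--> {s0, s1}  [new]
{s1, s3} --1--> {s0, s3}  [new]
{s0, s1} --0--> {s0}  [seen]
{s0, s1} --1--> {s1, s3}  [seen]
{s0, s3} --0--> {s1}  [new]
{s0, s3} --1--> {s0, s1, s3}  [new]
{s1} --0--> {s0}  [seen]
{s1} --1--> {s3}  [new]
{s0, s1, s3} --0--> {s0, s1}  [seen]
{s0, s1, s3} --1--> {s0, s1, s3}  [seen]
{s3} --0--> {s1}  [seen]
{s3} --1--> {s0}  [seen]
Reachable DFA states: {s0}, ∅, {s1, s3}, {s0, s1}, {s0, s3}, {s1}, {s0, s1, s3}, {s3}.
Accepting DFA states (contain an NFA accepting state): none.

0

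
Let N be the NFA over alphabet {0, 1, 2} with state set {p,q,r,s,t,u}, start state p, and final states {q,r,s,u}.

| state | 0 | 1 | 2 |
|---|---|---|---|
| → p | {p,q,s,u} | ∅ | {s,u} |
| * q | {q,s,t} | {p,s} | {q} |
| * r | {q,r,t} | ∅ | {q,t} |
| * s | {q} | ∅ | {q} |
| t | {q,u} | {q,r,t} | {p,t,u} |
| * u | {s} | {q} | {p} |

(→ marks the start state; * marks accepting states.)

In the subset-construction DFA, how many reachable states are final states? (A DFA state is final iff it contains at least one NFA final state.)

14

Start state of the DFA: {p}.
{p} --0--> {p,q,s,u}  [new]
{p} --1--> ∅  [new]
{p} --2--> {s,u}  [new]
{p,q,s,u} --0--> {p,q,s,t,u}  [new]
{p,q,s,u} --1--> {p,q,s}  [new]
{p,q,s,u} --2--> {p,q,s,u}  [seen]
∅ --0--> ∅  [seen]
∅ --1--> ∅  [seen]
∅ --2--> ∅  [seen]
{s,u} --0--> {q,s}  [new]
{s,u} --1--> {q}  [new]
{s,u} --2--> {p,q}  [new]
{p,q,s,t,u} --0--> {p,q,s,t,u}  [seen]
{p,q,s,t,u} --1--> {p,q,r,s,t}  [new]
{p,q,s,t,u} --2--> {p,q,s,t,u}  [seen]
{p,q,s} --0--> {p,q,s,t,u}  [seen]
{p,q,s} --1--> {p,s}  [new]
{p,q,s} --2--> {q,s,u}  [new]
{q,s} --0--> {q,s,t}  [new]
{q,s} --1--> {p,s}  [seen]
{q,s} --2--> {q}  [seen]
{q} --0--> {q,s,t}  [seen]
{q} --1--> {p,s}  [seen]
{q} --2--> {q}  [seen]
{p,q} --0--> {p,q,s,t,u}  [seen]
{p,q} --1--> {p,s}  [seen]
{p,q} --2--> {q,s,u}  [seen]
{p,q,r,s,t} --0--> {p,q,r,s,t,u}  [new]
{p,q,r,s,t} --1--> {p,q,r,s,t}  [seen]
{p,q,r,s,t} --2--> {p,q,s,t,u}  [seen]
{p,s} --0--> {p,q,s,u}  [seen]
{p,s} --1--> ∅  [seen]
{p,s} --2--> {q,s,u}  [seen]
{q,s,u} --0--> {q,s,t}  [seen]
{q,s,u} --1--> {p,q,s}  [seen]
{q,s,u} --2--> {p,q}  [seen]
{q,s,t} --0--> {q,s,t,u}  [new]
{q,s,t} --1--> {p,q,r,s,t}  [seen]
{q,s,t} --2--> {p,q,t,u}  [new]
{p,q,r,s,t,u} --0--> {p,q,r,s,t,u}  [seen]
{p,q,r,s,t,u} --1--> {p,q,r,s,t}  [seen]
{p,q,r,s,t,u} --2--> {p,q,s,t,u}  [seen]
{q,s,t,u} --0--> {q,s,t,u}  [seen]
{q,s,t,u} --1--> {p,q,r,s,t}  [seen]
{q,s,t,u} --2--> {p,q,t,u}  [seen]
{p,q,t,u} --0--> {p,q,s,t,u}  [seen]
{p,q,t,u} --1--> {p,q,r,s,t}  [seen]
{p,q,t,u} --2--> {p,q,s,t,u}  [seen]
Reachable DFA states: {p}, {p,q,s,u}, ∅, {s,u}, {p,q,s,t,u}, {p,q,s}, {q,s}, {q}, {p,q}, {p,q,r,s,t}, {p,s}, {q,s,u}, {q,s,t}, {p,q,r,s,t,u}, {q,s,t,u}, {p,q,t,u}.
Accepting DFA states (contain an NFA accepting state): {p,q,s,u}, {s,u}, {p,q,s,t,u}, {p,q,s}, {q,s}, {q}, {p,q}, {p,q,r,s,t}, {p,s}, {q,s,u}, {q,s,t}, {p,q,r,s,t,u}, {q,s,t,u}, {p,q,t,u}.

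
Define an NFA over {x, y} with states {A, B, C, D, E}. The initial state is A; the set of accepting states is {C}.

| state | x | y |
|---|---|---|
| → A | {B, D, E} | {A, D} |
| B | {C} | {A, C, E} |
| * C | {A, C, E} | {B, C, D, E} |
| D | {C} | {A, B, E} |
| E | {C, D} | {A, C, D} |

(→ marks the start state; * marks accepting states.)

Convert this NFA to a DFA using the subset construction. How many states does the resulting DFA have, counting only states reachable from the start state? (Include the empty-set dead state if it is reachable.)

9

Start state of the DFA: {A}.
{A} --x--> {B, D, E}  [new]
{A} --y--> {A, D}  [new]
{B, D, E} --x--> {C, D}  [new]
{B, D, E} --y--> {A, B, C, D, E}  [new]
{A, D} --x--> {B, C, D, E}  [new]
{A, D} --y--> {A, B, D, E}  [new]
{C, D} --x--> {A, C, E}  [new]
{C, D} --y--> {A, B, C, D, E}  [seen]
{A, B, C, D, E} --x--> {A, B, C, D, E}  [seen]
{A, B, C, D, E} --y--> {A, B, C, D, E}  [seen]
{B, C, D, E} --x--> {A, C, D, E}  [new]
{B, C, D, E} --y--> {A, B, C, D, E}  [seen]
{A, B, D, E} --x--> {B, C, D, E}  [seen]
{A, B, D, E} --y--> {A, B, C, D, E}  [seen]
{A, C, E} --x--> {A, B, C, D, E}  [seen]
{A, C, E} --y--> {A, B, C, D, E}  [seen]
{A, C, D, E} --x--> {A, B, C, D, E}  [seen]
{A, C, D, E} --y--> {A, B, C, D, E}  [seen]
Reachable DFA states: {A}, {B, D, E}, {A, D}, {C, D}, {A, B, C, D, E}, {B, C, D, E}, {A, B, D, E}, {A, C, E}, {A, C, D, E}.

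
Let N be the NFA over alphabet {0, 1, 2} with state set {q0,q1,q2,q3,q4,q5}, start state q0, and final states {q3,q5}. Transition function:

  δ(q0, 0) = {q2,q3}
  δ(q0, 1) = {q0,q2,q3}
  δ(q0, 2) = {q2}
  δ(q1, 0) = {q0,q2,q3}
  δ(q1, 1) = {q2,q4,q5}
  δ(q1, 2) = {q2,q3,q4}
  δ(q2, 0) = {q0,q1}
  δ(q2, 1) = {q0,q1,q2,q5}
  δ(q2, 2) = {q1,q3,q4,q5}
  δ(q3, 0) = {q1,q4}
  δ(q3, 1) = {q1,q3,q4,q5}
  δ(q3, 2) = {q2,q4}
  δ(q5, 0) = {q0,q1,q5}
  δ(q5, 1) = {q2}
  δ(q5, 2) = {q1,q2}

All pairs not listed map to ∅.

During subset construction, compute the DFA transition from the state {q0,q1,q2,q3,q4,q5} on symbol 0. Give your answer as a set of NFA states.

{q0,q1,q2,q3,q4,q5}

δ(q0,0) = {q2,q3}; δ(q1,0) = {q0,q2,q3}; δ(q2,0) = {q0,q1}; δ(q3,0) = {q1,q4}; δ(q4,0) = ∅; δ(q5,0) = {q0,q1,q5}.
Union: {q0,q1,q2,q3,q4,q5}.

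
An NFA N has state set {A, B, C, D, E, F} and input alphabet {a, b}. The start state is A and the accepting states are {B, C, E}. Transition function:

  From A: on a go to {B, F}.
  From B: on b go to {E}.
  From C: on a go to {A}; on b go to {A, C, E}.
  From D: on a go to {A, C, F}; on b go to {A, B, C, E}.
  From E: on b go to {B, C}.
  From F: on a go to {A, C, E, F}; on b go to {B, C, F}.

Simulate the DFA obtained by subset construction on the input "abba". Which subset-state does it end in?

Start: {A}.
δ(A,a) = {B, F}.
Union: {B, F}.
After a: {B, F}.
δ(B,b) = {E}; δ(F,b) = {B, C, F}.
Union: {B, C, E, F}.
After b: {B, C, E, F}.
δ(B,b) = {E}; δ(C,b) = {A, C, E}; δ(E,b) = {B, C}; δ(F,b) = {B, C, F}.
Union: {A, B, C, E, F}.
After b: {A, B, C, E, F}.
δ(A,a) = {B, F}; δ(B,a) = ∅; δ(C,a) = {A}; δ(E,a) = ∅; δ(F,a) = {A, C, E, F}.
Union: {A, B, C, E, F}.
After a: {A, B, C, E, F}.

{A, B, C, E, F}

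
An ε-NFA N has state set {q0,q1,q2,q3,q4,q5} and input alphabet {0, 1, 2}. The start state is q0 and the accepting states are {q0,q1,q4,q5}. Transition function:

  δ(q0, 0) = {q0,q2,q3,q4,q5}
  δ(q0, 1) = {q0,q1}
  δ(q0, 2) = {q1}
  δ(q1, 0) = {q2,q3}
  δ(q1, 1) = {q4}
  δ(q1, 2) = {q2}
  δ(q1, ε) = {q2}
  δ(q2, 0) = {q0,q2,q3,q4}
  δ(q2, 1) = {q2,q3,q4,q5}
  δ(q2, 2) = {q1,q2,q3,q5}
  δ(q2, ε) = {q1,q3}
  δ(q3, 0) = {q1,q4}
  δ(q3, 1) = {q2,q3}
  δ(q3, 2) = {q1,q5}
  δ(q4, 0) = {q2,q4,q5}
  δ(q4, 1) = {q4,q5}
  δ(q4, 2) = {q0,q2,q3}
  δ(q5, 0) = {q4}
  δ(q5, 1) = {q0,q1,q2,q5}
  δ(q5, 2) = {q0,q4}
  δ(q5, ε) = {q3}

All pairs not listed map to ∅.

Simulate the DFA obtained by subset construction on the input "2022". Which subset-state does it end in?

Start: {q0}.
δ(q0,2) = {q1}.
Union: {q1}.
ε-closure gives {q1,q2,q3}.
After 2: {q1,q2,q3}.
δ(q1,0) = {q2,q3}; δ(q2,0) = {q0,q2,q3,q4}; δ(q3,0) = {q1,q4}.
Union: {q0,q1,q2,q3,q4}.
After 0: {q0,q1,q2,q3,q4}.
δ(q0,2) = {q1}; δ(q1,2) = {q2}; δ(q2,2) = {q1,q2,q3,q5}; δ(q3,2) = {q1,q5}; δ(q4,2) = {q0,q2,q3}.
Union: {q0,q1,q2,q3,q5}.
After 2: {q0,q1,q2,q3,q5}.
δ(q0,2) = {q1}; δ(q1,2) = {q2}; δ(q2,2) = {q1,q2,q3,q5}; δ(q3,2) = {q1,q5}; δ(q5,2) = {q0,q4}.
Union: {q0,q1,q2,q3,q4,q5}.
After 2: {q0,q1,q2,q3,q4,q5}.

{q0,q1,q2,q3,q4,q5}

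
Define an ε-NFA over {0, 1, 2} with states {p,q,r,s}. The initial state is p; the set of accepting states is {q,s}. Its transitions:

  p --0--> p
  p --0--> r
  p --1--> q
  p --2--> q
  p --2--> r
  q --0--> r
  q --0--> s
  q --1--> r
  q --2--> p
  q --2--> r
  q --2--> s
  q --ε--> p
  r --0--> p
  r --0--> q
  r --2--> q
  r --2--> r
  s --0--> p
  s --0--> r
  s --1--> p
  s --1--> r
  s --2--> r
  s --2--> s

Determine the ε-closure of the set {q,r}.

Begin with {q,r}.
q →ε {p}; add p.
ε-closure = {p,q,r}.

{p,q,r}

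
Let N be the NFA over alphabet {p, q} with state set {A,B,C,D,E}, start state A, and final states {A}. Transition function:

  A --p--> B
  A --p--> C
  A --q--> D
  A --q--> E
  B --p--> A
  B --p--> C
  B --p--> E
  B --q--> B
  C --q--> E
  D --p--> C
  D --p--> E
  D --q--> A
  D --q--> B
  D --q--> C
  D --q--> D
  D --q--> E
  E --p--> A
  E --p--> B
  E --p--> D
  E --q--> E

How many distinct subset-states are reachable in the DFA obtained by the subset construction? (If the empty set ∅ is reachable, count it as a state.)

9

Start state of the DFA: {A}.
{A} --p--> {B,C}  [new]
{A} --q--> {D,E}  [new]
{B,C} --p--> {A,C,E}  [new]
{B,C} --q--> {B,E}  [new]
{D,E} --p--> {A,B,C,D,E}  [new]
{D,E} --q--> {A,B,C,D,E}  [seen]
{A,C,E} --p--> {A,B,C,D}  [new]
{A,C,E} --q--> {D,E}  [seen]
{B,E} --p--> {A,B,C,D,E}  [seen]
{B,E} --q--> {B,E}  [seen]
{A,B,C,D,E} --p--> {A,B,C,D,E}  [seen]
{A,B,C,D,E} --q--> {A,B,C,D,E}  [seen]
{A,B,C,D} --p--> {A,B,C,E}  [new]
{A,B,C,D} --q--> {A,B,C,D,E}  [seen]
{A,B,C,E} --p--> {A,B,C,D,E}  [seen]
{A,B,C,E} --q--> {B,D,E}  [new]
{B,D,E} --p--> {A,B,C,D,E}  [seen]
{B,D,E} --q--> {A,B,C,D,E}  [seen]
Reachable DFA states: {A}, {B,C}, {D,E}, {A,C,E}, {B,E}, {A,B,C,D,E}, {A,B,C,D}, {A,B,C,E}, {B,D,E}.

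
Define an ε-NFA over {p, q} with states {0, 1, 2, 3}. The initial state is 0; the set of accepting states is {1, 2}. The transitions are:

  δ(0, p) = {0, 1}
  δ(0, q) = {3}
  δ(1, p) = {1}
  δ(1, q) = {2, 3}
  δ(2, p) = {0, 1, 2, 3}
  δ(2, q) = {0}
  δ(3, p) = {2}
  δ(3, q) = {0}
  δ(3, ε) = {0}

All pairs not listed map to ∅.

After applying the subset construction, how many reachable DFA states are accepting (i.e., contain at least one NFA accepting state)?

Start state of the DFA: {0} (ε-closure of the NFA start).
{0} --p--> {0, 1}  [new]
{0} --q--> {0, 3}  [new]
{0, 1} --p--> {0, 1}  [seen]
{0, 1} --q--> {0, 2, 3}  [new]
{0, 3} --p--> {0, 1, 2}  [new]
{0, 3} --q--> {0, 3}  [seen]
{0, 2, 3} --p--> {0, 1, 2, 3}  [new]
{0, 2, 3} --q--> {0, 3}  [seen]
{0, 1, 2} --p--> {0, 1, 2, 3}  [seen]
{0, 1, 2} --q--> {0, 2, 3}  [seen]
{0, 1, 2, 3} --p--> {0, 1, 2, 3}  [seen]
{0, 1, 2, 3} --q--> {0, 2, 3}  [seen]
Reachable DFA states: {0}, {0, 1}, {0, 3}, {0, 2, 3}, {0, 1, 2}, {0, 1, 2, 3}.
Accepting DFA states (contain an NFA accepting state): {0, 1}, {0, 2, 3}, {0, 1, 2}, {0, 1, 2, 3}.

4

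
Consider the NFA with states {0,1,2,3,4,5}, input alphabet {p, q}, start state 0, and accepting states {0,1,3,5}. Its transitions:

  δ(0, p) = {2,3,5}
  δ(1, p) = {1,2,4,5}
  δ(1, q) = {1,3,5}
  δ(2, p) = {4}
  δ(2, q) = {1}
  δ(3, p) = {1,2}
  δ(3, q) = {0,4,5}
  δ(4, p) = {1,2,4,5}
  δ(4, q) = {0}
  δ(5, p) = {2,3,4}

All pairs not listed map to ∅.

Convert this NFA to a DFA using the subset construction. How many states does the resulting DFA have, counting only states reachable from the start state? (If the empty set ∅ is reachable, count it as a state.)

9

Start state of the DFA: {0}.
{0} --p--> {2,3,5}  [new]
{0} --q--> ∅  [new]
{2,3,5} --p--> {1,2,3,4}  [new]
{2,3,5} --q--> {0,1,4,5}  [new]
∅ --p--> ∅  [seen]
∅ --q--> ∅  [seen]
{1,2,3,4} --p--> {1,2,4,5}  [new]
{1,2,3,4} --q--> {0,1,3,4,5}  [new]
{0,1,4,5} --p--> {1,2,3,4,5}  [new]
{0,1,4,5} --q--> {0,1,3,5}  [new]
{1,2,4,5} --p--> {1,2,3,4,5}  [seen]
{1,2,4,5} --q--> {0,1,3,5}  [seen]
{0,1,3,4,5} --p--> {1,2,3,4,5}  [seen]
{0,1,3,4,5} --q--> {0,1,3,4,5}  [seen]
{1,2,3,4,5} --p--> {1,2,3,4,5}  [seen]
{1,2,3,4,5} --q--> {0,1,3,4,5}  [seen]
{0,1,3,5} --p--> {1,2,3,4,5}  [seen]
{0,1,3,5} --q--> {0,1,3,4,5}  [seen]
Reachable DFA states: {0}, {2,3,5}, ∅, {1,2,3,4}, {0,1,4,5}, {1,2,4,5}, {0,1,3,4,5}, {1,2,3,4,5}, {0,1,3,5}.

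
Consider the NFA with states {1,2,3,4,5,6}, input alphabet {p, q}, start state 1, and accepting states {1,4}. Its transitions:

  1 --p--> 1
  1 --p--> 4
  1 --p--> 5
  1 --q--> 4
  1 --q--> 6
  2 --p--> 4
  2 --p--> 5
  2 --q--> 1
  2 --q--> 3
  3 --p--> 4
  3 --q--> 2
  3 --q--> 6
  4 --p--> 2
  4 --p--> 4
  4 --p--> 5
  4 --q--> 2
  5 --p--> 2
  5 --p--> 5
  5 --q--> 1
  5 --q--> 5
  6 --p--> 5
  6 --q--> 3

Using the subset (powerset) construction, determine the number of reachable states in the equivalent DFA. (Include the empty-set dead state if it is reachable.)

Start state of the DFA: {1}.
{1} --p--> {1,4,5}  [new]
{1} --q--> {4,6}  [new]
{1,4,5} --p--> {1,2,4,5}  [new]
{1,4,5} --q--> {1,2,4,5,6}  [new]
{4,6} --p--> {2,4,5}  [new]
{4,6} --q--> {2,3}  [new]
{1,2,4,5} --p--> {1,2,4,5}  [seen]
{1,2,4,5} --q--> {1,2,3,4,5,6}  [new]
{1,2,4,5,6} --p--> {1,2,4,5}  [seen]
{1,2,4,5,6} --q--> {1,2,3,4,5,6}  [seen]
{2,4,5} --p--> {2,4,5}  [seen]
{2,4,5} --q--> {1,2,3,5}  [new]
{2,3} --p--> {4,5}  [new]
{2,3} --q--> {1,2,3,6}  [new]
{1,2,3,4,5,6} --p--> {1,2,4,5}  [seen]
{1,2,3,4,5,6} --q--> {1,2,3,4,5,6}  [seen]
{1,2,3,5} --p--> {1,2,4,5}  [seen]
{1,2,3,5} --q--> {1,2,3,4,5,6}  [seen]
{4,5} --p--> {2,4,5}  [seen]
{4,5} --q--> {1,2,5}  [new]
{1,2,3,6} --p--> {1,4,5}  [seen]
{1,2,3,6} --q--> {1,2,3,4,6}  [new]
{1,2,5} --p--> {1,2,4,5}  [seen]
{1,2,5} --q--> {1,3,4,5,6}  [new]
{1,2,3,4,6} --p--> {1,2,4,5}  [seen]
{1,2,3,4,6} --q--> {1,2,3,4,6}  [seen]
{1,3,4,5,6} --p--> {1,2,4,5}  [seen]
{1,3,4,5,6} --q--> {1,2,3,4,5,6}  [seen]
Reachable DFA states: {1}, {1,4,5}, {4,6}, {1,2,4,5}, {1,2,4,5,6}, {2,4,5}, {2,3}, {1,2,3,4,5,6}, {1,2,3,5}, {4,5}, {1,2,3,6}, {1,2,5}, {1,2,3,4,6}, {1,3,4,5,6}.

14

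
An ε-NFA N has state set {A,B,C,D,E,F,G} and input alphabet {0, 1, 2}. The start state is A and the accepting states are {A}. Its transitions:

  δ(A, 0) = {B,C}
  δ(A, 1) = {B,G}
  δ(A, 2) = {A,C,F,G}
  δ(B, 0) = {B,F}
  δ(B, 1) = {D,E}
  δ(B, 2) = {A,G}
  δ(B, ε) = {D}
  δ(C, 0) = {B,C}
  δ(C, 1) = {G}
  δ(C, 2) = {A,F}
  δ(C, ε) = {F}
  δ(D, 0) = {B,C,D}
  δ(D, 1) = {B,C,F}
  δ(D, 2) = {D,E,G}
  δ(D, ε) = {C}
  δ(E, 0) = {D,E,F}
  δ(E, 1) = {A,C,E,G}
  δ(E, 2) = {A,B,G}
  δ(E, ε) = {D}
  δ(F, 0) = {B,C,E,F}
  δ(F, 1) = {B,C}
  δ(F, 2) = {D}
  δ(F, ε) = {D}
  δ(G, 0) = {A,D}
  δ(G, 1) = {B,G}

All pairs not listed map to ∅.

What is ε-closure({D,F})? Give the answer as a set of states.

{C,D,F}

Begin with {D,F}.
D →ε {C}; add C.
ε-closure = {C,D,F}.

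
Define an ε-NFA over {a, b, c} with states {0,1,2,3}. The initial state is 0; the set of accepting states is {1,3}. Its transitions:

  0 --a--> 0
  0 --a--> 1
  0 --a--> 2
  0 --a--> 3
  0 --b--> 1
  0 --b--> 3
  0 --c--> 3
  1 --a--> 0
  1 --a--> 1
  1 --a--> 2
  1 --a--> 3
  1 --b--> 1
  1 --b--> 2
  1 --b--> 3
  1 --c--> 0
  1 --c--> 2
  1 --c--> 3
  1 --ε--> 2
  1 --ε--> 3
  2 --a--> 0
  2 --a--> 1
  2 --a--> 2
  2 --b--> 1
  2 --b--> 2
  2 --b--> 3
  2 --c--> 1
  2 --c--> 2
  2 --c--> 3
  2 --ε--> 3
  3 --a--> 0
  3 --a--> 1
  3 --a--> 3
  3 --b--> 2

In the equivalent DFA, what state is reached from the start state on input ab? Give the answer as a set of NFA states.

{1,2,3}

Start: {0}.
δ(0,a) = {0,1,2,3}.
Union: {0,1,2,3}.
After a: {0,1,2,3}.
δ(0,b) = {1,3}; δ(1,b) = {1,2,3}; δ(2,b) = {1,2,3}; δ(3,b) = {2}.
Union: {1,2,3}.
After b: {1,2,3}.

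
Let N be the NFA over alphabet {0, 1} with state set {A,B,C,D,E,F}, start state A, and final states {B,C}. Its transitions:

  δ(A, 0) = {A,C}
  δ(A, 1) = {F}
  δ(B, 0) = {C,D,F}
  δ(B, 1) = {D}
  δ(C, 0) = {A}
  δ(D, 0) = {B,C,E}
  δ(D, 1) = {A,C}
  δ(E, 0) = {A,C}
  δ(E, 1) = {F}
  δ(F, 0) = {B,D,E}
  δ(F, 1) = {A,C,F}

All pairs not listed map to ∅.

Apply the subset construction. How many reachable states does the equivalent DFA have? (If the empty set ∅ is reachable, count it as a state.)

Start state of the DFA: {A}.
{A} --0--> {A,C}  [new]
{A} --1--> {F}  [new]
{A,C} --0--> {A,C}  [seen]
{A,C} --1--> {F}  [seen]
{F} --0--> {B,D,E}  [new]
{F} --1--> {A,C,F}  [new]
{B,D,E} --0--> {A,B,C,D,E,F}  [new]
{B,D,E} --1--> {A,C,D,F}  [new]
{A,C,F} --0--> {A,B,C,D,E}  [new]
{A,C,F} --1--> {A,C,F}  [seen]
{A,B,C,D,E,F} --0--> {A,B,C,D,E,F}  [seen]
{A,B,C,D,E,F} --1--> {A,C,D,F}  [seen]
{A,C,D,F} --0--> {A,B,C,D,E}  [seen]
{A,C,D,F} --1--> {A,C,F}  [seen]
{A,B,C,D,E} --0--> {A,B,C,D,E,F}  [seen]
{A,B,C,D,E} --1--> {A,C,D,F}  [seen]
Reachable DFA states: {A}, {A,C}, {F}, {B,D,E}, {A,C,F}, {A,B,C,D,E,F}, {A,C,D,F}, {A,B,C,D,E}.

8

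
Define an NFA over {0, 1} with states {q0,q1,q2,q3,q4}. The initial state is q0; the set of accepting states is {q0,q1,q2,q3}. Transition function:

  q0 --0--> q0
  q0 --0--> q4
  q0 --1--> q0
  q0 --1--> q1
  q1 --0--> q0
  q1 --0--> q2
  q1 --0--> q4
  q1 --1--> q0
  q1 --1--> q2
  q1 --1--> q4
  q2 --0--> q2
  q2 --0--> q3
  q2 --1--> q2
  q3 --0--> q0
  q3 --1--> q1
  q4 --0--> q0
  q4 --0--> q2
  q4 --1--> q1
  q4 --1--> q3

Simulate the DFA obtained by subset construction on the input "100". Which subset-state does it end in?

{q0,q2,q3,q4}

Start: {q0}.
δ(q0,1) = {q0,q1}.
Union: {q0,q1}.
After 1: {q0,q1}.
δ(q0,0) = {q0,q4}; δ(q1,0) = {q0,q2,q4}.
Union: {q0,q2,q4}.
After 0: {q0,q2,q4}.
δ(q0,0) = {q0,q4}; δ(q2,0) = {q2,q3}; δ(q4,0) = {q0,q2}.
Union: {q0,q2,q3,q4}.
After 0: {q0,q2,q3,q4}.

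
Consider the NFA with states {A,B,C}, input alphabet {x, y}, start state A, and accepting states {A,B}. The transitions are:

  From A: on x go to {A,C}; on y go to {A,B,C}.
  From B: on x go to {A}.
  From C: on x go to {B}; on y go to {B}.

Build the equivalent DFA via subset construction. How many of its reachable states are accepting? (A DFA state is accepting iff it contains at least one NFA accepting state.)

3

Start state of the DFA: {A}.
{A} --x--> {A,C}  [new]
{A} --y--> {A,B,C}  [new]
{A,C} --x--> {A,B,C}  [seen]
{A,C} --y--> {A,B,C}  [seen]
{A,B,C} --x--> {A,B,C}  [seen]
{A,B,C} --y--> {A,B,C}  [seen]
Reachable DFA states: {A}, {A,C}, {A,B,C}.
Accepting DFA states (contain an NFA accepting state): {A}, {A,C}, {A,B,C}.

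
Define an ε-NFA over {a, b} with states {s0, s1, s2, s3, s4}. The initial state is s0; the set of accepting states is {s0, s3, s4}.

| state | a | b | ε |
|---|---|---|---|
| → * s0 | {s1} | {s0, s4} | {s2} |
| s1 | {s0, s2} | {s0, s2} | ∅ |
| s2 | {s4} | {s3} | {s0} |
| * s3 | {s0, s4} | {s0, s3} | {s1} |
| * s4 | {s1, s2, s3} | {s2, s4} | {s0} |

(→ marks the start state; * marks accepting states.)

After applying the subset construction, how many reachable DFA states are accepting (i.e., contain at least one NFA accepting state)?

Start state of the DFA: {s0, s2} (ε-closure of the NFA start).
{s0, s2} --a--> {s0, s1, s2, s4}  [new]
{s0, s2} --b--> {s0, s1, s2, s3, s4}  [new]
{s0, s1, s2, s4} --a--> {s0, s1, s2, s3, s4}  [seen]
{s0, s1, s2, s4} --b--> {s0, s1, s2, s3, s4}  [seen]
{s0, s1, s2, s3, s4} --a--> {s0, s1, s2, s3, s4}  [seen]
{s0, s1, s2, s3, s4} --b--> {s0, s1, s2, s3, s4}  [seen]
Reachable DFA states: {s0, s2}, {s0, s1, s2, s4}, {s0, s1, s2, s3, s4}.
Accepting DFA states (contain an NFA accepting state): {s0, s2}, {s0, s1, s2, s4}, {s0, s1, s2, s3, s4}.

3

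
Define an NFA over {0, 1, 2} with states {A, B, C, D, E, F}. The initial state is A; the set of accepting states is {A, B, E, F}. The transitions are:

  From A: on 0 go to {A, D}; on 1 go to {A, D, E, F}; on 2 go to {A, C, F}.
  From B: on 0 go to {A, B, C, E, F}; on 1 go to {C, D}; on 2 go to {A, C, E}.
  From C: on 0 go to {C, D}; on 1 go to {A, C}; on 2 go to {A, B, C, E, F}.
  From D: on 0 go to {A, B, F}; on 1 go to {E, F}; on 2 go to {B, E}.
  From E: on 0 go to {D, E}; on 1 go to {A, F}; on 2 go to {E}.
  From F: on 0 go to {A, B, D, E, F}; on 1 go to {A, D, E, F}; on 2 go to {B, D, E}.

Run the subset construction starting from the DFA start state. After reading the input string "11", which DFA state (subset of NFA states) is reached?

Start: {A}.
δ(A,1) = {A, D, E, F}.
Union: {A, D, E, F}.
After 1: {A, D, E, F}.
δ(A,1) = {A, D, E, F}; δ(D,1) = {E, F}; δ(E,1) = {A, F}; δ(F,1) = {A, D, E, F}.
Union: {A, D, E, F}.
After 1: {A, D, E, F}.

{A, D, E, F}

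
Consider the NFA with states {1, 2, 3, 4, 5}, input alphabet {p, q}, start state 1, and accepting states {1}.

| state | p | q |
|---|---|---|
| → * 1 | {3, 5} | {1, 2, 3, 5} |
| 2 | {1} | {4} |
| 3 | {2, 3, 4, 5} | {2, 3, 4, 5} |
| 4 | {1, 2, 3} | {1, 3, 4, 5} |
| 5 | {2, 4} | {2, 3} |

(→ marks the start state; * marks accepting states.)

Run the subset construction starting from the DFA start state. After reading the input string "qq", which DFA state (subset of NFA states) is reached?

{1, 2, 3, 4, 5}

Start: {1}.
δ(1,q) = {1, 2, 3, 5}.
Union: {1, 2, 3, 5}.
After q: {1, 2, 3, 5}.
δ(1,q) = {1, 2, 3, 5}; δ(2,q) = {4}; δ(3,q) = {2, 3, 4, 5}; δ(5,q) = {2, 3}.
Union: {1, 2, 3, 4, 5}.
After q: {1, 2, 3, 4, 5}.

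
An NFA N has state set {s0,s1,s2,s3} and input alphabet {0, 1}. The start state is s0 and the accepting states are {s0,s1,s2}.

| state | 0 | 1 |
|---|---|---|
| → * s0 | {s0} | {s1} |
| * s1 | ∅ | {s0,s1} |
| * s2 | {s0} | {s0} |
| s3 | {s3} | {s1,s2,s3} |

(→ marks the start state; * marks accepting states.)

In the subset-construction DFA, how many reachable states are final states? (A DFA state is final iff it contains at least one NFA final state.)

Start state of the DFA: {s0}.
{s0} --0--> {s0}  [seen]
{s0} --1--> {s1}  [new]
{s1} --0--> ∅  [new]
{s1} --1--> {s0,s1}  [new]
∅ --0--> ∅  [seen]
∅ --1--> ∅  [seen]
{s0,s1} --0--> {s0}  [seen]
{s0,s1} --1--> {s0,s1}  [seen]
Reachable DFA states: {s0}, {s1}, ∅, {s0,s1}.
Accepting DFA states (contain an NFA accepting state): {s0}, {s1}, {s0,s1}.

3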